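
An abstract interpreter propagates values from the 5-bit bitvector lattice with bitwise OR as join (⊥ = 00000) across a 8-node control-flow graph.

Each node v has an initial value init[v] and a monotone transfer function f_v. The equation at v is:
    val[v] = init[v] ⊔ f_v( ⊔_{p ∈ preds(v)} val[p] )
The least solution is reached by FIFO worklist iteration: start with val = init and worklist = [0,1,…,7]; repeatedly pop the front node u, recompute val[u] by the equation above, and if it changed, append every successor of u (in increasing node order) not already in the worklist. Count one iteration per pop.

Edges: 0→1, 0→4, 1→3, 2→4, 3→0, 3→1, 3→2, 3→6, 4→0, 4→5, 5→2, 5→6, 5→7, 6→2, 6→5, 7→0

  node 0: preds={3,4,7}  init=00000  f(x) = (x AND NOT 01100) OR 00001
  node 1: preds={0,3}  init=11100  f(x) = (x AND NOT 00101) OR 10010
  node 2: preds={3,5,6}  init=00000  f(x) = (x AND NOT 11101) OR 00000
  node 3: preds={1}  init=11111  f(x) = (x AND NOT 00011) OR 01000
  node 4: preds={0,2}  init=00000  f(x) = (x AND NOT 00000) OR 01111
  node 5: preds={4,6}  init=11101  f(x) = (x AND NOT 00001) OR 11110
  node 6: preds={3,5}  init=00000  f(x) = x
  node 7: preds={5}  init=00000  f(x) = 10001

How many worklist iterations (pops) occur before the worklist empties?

11

Worklist (11 pops):
  #1 pop 0: in=11111 → 10011 (was 00000); enqueue []
  #2 pop 1: in=11111 → 11110 (was 11100); enqueue []
  #3 pop 2: in=11111 → 00010 (was 00000); enqueue []
  #4 pop 3: in=11110 → 11111 (no change)
  #5 pop 4: in=10011 → 11111 (was 00000); enqueue [0]
  #6 pop 5: in=11111 → 11111 (was 11101); enqueue [2]
  #7 pop 6: in=11111 → 11111 (was 00000); enqueue [5]
  #8 pop 7: in=11111 → 10001 (was 00000); enqueue []
  #9 pop 0: in=11111 → 10011 (no change)
  #10 pop 2: in=11111 → 00010 (no change)
  #11 pop 5: in=11111 → 11111 (no change)

Fixpoint:
  val[0] = 10011
  val[1] = 11110
  val[2] = 00010
  val[3] = 11111
  val[4] = 11111
  val[5] = 11111
  val[6] = 11111
  val[7] = 10001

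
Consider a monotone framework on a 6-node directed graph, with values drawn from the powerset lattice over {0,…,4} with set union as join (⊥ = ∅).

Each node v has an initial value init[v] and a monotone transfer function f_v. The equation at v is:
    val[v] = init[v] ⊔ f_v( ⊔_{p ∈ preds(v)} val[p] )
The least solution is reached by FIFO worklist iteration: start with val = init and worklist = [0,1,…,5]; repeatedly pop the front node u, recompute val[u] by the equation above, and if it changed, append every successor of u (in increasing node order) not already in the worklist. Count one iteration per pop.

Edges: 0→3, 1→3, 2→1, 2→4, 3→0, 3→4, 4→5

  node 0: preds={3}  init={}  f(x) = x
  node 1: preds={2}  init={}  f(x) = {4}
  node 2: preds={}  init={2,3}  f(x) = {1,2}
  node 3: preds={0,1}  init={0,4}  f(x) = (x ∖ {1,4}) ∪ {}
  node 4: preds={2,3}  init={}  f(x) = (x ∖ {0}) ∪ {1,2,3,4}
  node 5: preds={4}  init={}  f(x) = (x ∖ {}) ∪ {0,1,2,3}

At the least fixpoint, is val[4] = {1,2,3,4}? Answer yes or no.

Iteration log — 7 steps:
  step 1. node 0  ⊔preds={0,4}  new={0,4}  old={}  +wl: 
  step 2. node 1  ⊔preds={2,3}  new={4}  old={}  +wl: 
  step 3. node 2  ⊔preds={}  new={1,2,3}  old={2,3}  +wl: 1
  step 4. node 3  ⊔preds={0,4}  new={0,4}  stable
  step 5. node 4  ⊔preds={0,1,2,3,4}  new={1,2,3,4}  old={}  +wl: 
  step 6. node 5  ⊔preds={1,2,3,4}  new={0,1,2,3,4}  old={}  +wl: 
  step 7. node 1  ⊔preds={1,2,3}  new={4}  stable

Least fixpoint reached:
  node 0: {0,4}
  node 1: {4}
  node 2: {1,2,3}
  node 3: {0,4}
  node 4: {1,2,3,4}
  node 5: {0,1,2,3,4}

yes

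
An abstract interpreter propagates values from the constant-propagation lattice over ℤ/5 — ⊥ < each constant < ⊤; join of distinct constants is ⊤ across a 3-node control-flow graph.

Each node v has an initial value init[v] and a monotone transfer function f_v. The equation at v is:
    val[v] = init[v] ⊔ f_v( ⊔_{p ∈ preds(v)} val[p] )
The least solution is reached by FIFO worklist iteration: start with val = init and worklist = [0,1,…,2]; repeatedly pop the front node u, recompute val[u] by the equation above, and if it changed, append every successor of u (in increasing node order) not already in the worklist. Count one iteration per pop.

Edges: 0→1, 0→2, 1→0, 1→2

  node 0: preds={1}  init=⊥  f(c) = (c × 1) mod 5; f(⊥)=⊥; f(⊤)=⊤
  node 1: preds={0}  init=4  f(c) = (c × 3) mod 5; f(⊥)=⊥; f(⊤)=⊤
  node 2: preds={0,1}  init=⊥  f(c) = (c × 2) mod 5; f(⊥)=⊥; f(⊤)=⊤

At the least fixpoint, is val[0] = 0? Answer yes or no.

Worklist (6 pops):
  #1 pop 0: in=4 → 4 (was ⊥); enqueue []
  #2 pop 1: in=4 → ⊤ (was 4); enqueue [0]
  #3 pop 2: in=⊤ → ⊤ (was ⊥); enqueue []
  #4 pop 0: in=⊤ → ⊤ (was 4); enqueue [1,2]
  #5 pop 1: in=⊤ → ⊤ (no change)
  #6 pop 2: in=⊤ → ⊤ (no change)

Fixpoint:
  val[0] = ⊤
  val[1] = ⊤
  val[2] = ⊤

no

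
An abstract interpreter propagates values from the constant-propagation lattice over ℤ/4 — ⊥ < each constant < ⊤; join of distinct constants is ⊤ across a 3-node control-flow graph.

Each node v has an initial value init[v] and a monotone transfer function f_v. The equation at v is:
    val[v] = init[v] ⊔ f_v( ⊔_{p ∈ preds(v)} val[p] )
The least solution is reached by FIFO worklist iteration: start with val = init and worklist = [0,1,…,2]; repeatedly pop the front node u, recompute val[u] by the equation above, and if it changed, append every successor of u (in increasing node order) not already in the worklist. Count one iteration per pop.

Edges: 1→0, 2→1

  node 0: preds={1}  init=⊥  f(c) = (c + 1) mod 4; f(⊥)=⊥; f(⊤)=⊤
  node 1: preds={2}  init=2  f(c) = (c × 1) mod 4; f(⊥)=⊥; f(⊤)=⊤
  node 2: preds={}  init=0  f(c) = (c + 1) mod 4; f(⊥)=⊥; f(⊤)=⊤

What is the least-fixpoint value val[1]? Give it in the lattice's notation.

⊤

Trace (4 dequeues):
  [1] u=0 | in 2 | out 3 | prev ⊥ | push {}
  [2] u=1 | in 0 | out ⊤ | prev 2 | push {0}
  [3] u=2 | in ⊥ | out 0 | ==
  [4] u=0 | in ⊤ | out ⊤ | prev 3 | push {}

Converged values:
  [0] ⊤
  [1] ⊤
  [2] 0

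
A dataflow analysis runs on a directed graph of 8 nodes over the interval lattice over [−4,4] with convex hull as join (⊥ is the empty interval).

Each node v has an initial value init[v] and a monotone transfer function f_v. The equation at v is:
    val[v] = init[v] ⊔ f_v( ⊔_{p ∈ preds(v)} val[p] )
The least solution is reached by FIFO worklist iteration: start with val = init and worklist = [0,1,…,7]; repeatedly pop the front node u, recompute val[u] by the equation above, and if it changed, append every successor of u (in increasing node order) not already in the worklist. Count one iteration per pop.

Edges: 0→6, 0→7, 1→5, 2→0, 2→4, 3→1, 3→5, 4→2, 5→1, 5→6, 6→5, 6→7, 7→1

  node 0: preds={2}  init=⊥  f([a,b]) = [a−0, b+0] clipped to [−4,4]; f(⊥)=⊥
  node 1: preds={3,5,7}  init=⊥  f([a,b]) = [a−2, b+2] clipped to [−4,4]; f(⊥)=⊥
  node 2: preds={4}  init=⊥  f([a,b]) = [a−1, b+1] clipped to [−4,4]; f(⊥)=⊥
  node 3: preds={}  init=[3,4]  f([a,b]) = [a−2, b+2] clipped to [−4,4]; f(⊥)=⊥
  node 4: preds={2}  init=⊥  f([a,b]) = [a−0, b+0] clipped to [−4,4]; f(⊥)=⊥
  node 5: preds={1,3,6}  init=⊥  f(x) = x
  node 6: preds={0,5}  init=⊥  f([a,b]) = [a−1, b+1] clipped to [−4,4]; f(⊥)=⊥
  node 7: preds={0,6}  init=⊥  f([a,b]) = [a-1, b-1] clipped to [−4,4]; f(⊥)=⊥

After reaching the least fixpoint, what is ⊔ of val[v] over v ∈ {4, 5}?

Worklist (16 pops):
  #1 pop 0: in=⊥ → ⊥ (no change)
  #2 pop 1: in=[3,4] → [1,4] (was ⊥); enqueue []
  #3 pop 2: in=⊥ → ⊥ (no change)
  #4 pop 3: in=⊥ → [3,4] (no change)
  #5 pop 4: in=⊥ → ⊥ (no change)
  #6 pop 5: in=[1,4] → [1,4] (was ⊥); enqueue [1]
  #7 pop 6: in=[1,4] → [0,4] (was ⊥); enqueue [5]
  #8 pop 7: in=[0,4] → [-1,3] (was ⊥); enqueue []
  #9 pop 1: in=[-1,4] → [-3,4] (was [1,4]); enqueue []
  #10 pop 5: in=[-3,4] → [-3,4] (was [1,4]); enqueue [1,6]
  #11 pop 1: in=[-3,4] → [-4,4] (was [-3,4]); enqueue [5]
  #12 pop 6: in=[-3,4] → [-4,4] (was [0,4]); enqueue [7]
  #13 pop 5: in=[-4,4] → [-4,4] (was [-3,4]); enqueue [1,6]
  #14 pop 7: in=[-4,4] → [-4,3] (was [-1,3]); enqueue []
  #15 pop 1: in=[-4,4] → [-4,4] (no change)
  #16 pop 6: in=[-4,4] → [-4,4] (no change)

Fixpoint:
  val[0] = ⊥
  val[1] = [-4,4]
  val[2] = ⊥
  val[3] = [3,4]
  val[4] = ⊥
  val[5] = [-4,4]
  val[6] = [-4,4]
  val[7] = [-4,3]

[-4,4]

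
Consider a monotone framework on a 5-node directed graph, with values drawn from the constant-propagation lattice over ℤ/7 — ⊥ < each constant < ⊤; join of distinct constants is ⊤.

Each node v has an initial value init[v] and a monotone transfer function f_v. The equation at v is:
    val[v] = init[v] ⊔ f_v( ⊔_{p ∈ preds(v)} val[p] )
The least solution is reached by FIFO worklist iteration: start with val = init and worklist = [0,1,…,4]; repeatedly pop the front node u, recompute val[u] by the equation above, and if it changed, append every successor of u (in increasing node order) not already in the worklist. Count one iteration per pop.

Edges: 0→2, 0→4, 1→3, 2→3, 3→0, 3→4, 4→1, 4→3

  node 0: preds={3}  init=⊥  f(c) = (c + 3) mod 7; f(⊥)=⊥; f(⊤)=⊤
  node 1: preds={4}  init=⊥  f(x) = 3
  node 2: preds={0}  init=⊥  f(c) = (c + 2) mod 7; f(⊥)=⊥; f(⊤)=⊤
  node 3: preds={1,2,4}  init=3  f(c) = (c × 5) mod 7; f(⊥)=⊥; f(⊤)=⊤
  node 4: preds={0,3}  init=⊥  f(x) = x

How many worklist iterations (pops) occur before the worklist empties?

Worklist (11 pops):
  #1 pop 0: in=3 → 6 (was ⊥); enqueue []
  #2 pop 1: in=⊥ → 3 (was ⊥); enqueue []
  #3 pop 2: in=6 → 1 (was ⊥); enqueue []
  #4 pop 3: in=⊤ → ⊤ (was 3); enqueue [0]
  #5 pop 4: in=⊤ → ⊤ (was ⊥); enqueue [1,3]
  #6 pop 0: in=⊤ → ⊤ (was 6); enqueue [2,4]
  #7 pop 1: in=⊤ → 3 (no change)
  #8 pop 3: in=⊤ → ⊤ (no change)
  #9 pop 2: in=⊤ → ⊤ (was 1); enqueue [3]
  #10 pop 4: in=⊤ → ⊤ (no change)
  #11 pop 3: in=⊤ → ⊤ (no change)

Fixpoint:
  val[0] = ⊤
  val[1] = 3
  val[2] = ⊤
  val[3] = ⊤
  val[4] = ⊤

11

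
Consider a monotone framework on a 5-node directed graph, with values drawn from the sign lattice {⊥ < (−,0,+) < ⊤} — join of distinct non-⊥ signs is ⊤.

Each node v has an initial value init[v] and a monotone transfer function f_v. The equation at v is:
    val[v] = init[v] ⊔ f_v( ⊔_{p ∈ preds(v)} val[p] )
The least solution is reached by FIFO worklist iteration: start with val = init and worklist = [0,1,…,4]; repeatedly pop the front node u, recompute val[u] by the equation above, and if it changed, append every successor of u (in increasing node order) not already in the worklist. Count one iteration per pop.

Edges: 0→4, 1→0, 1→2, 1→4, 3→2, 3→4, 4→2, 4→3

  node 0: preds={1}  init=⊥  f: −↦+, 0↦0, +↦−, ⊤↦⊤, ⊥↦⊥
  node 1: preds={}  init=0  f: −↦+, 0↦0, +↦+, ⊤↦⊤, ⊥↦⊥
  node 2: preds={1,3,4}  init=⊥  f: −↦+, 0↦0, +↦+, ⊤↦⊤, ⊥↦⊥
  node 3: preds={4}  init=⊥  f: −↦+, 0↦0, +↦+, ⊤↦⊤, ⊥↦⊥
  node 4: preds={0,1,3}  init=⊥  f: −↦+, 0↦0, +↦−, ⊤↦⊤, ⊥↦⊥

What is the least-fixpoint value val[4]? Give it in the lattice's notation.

0

Worklist (9 pops):
  #1 pop 0: in=0 → 0 (was ⊥); enqueue []
  #2 pop 1: in=⊥ → 0 (no change)
  #3 pop 2: in=0 → 0 (was ⊥); enqueue []
  #4 pop 3: in=⊥ → ⊥ (no change)
  #5 pop 4: in=0 → 0 (was ⊥); enqueue [2,3]
  #6 pop 2: in=0 → 0 (no change)
  #7 pop 3: in=0 → 0 (was ⊥); enqueue [2,4]
  #8 pop 2: in=0 → 0 (no change)
  #9 pop 4: in=0 → 0 (no change)

Fixpoint:
  val[0] = 0
  val[1] = 0
  val[2] = 0
  val[3] = 0
  val[4] = 0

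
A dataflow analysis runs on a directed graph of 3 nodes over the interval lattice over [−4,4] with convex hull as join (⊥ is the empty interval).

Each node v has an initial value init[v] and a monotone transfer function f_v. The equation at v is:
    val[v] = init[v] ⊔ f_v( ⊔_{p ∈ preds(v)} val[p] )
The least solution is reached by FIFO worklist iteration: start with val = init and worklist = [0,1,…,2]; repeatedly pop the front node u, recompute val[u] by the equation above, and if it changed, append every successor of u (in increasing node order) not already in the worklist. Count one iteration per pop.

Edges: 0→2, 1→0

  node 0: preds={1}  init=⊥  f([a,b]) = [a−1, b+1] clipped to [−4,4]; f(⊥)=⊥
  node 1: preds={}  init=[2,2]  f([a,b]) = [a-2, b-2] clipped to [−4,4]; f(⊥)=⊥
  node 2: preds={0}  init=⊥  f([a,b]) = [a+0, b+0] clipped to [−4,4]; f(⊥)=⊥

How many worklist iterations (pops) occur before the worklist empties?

Worklist (3 pops):
  #1 pop 0: in=[2,2] → [1,3] (was ⊥); enqueue []
  #2 pop 1: in=⊥ → [2,2] (no change)
  #3 pop 2: in=[1,3] → [1,3] (was ⊥); enqueue []

Fixpoint:
  val[0] = [1,3]
  val[1] = [2,2]
  val[2] = [1,3]

3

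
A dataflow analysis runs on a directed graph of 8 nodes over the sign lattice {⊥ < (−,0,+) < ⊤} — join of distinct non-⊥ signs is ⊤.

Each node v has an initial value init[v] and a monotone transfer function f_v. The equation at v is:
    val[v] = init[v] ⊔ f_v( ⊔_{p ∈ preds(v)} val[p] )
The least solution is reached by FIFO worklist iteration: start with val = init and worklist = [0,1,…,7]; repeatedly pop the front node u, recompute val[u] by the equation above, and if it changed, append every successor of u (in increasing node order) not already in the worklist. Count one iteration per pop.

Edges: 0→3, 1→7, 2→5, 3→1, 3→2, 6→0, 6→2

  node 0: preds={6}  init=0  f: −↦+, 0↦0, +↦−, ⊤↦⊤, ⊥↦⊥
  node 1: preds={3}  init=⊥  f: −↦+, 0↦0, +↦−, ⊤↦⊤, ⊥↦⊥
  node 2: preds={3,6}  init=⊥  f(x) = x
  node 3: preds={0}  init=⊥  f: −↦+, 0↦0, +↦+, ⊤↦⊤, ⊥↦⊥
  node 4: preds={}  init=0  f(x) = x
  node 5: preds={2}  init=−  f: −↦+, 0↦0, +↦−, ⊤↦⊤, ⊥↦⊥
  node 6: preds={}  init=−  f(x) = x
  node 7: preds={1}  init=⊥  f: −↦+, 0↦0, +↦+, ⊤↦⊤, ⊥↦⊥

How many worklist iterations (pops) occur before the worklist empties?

12

Worklist (12 pops):
  #1 pop 0: in=− → ⊤ (was 0); enqueue []
  #2 pop 1: in=⊥ → ⊥ (no change)
  #3 pop 2: in=− → − (was ⊥); enqueue []
  #4 pop 3: in=⊤ → ⊤ (was ⊥); enqueue [1,2]
  #5 pop 4: in=⊥ → 0 (no change)
  #6 pop 5: in=− → ⊤ (was −); enqueue []
  #7 pop 6: in=⊥ → − (no change)
  #8 pop 7: in=⊥ → ⊥ (no change)
  #9 pop 1: in=⊤ → ⊤ (was ⊥); enqueue [7]
  #10 pop 2: in=⊤ → ⊤ (was −); enqueue [5]
  #11 pop 7: in=⊤ → ⊤ (was ⊥); enqueue []
  #12 pop 5: in=⊤ → ⊤ (no change)

Fixpoint:
  val[0] = ⊤
  val[1] = ⊤
  val[2] = ⊤
  val[3] = ⊤
  val[4] = 0
  val[5] = ⊤
  val[6] = −
  val[7] = ⊤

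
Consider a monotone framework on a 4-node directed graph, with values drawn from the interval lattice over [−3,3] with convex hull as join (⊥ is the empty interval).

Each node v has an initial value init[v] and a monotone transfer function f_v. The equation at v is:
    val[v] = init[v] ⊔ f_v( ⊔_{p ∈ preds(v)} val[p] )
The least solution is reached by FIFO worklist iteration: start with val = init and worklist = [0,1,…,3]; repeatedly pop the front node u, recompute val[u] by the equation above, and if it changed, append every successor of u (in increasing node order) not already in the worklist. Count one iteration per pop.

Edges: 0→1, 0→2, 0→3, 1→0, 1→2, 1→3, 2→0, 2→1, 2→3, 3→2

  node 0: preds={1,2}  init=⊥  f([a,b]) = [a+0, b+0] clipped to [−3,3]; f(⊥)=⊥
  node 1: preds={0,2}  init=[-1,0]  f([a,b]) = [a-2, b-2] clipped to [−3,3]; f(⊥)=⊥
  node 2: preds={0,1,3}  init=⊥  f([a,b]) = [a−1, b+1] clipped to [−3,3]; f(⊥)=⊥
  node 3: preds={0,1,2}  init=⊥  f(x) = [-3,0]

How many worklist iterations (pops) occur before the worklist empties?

17

Worklist (17 pops):
  #1 pop 0: in=[-1,0] → [-1,0] (was ⊥); enqueue []
  #2 pop 1: in=[-1,0] → [-3,0] (was [-1,0]); enqueue [0]
  #3 pop 2: in=[-3,0] → [-3,1] (was ⊥); enqueue [1]
  #4 pop 3: in=[-3,1] → [-3,0] (was ⊥); enqueue [2]
  #5 pop 0: in=[-3,1] → [-3,1] (was [-1,0]); enqueue [3]
  #6 pop 1: in=[-3,1] → [-3,0] (no change)
  #7 pop 2: in=[-3,1] → [-3,2] (was [-3,1]); enqueue [0,1]
  #8 pop 3: in=[-3,2] → [-3,0] (no change)
  #9 pop 0: in=[-3,2] → [-3,2] (was [-3,1]); enqueue [2,3]
  #10 pop 1: in=[-3,2] → [-3,0] (no change)
  #11 pop 2: in=[-3,2] → [-3,3] (was [-3,2]); enqueue [0,1]
  #12 pop 3: in=[-3,3] → [-3,0] (no change)
  #13 pop 0: in=[-3,3] → [-3,3] (was [-3,2]); enqueue [2,3]
  #14 pop 1: in=[-3,3] → [-3,1] (was [-3,0]); enqueue [0]
  #15 pop 2: in=[-3,3] → [-3,3] (no change)
  #16 pop 3: in=[-3,3] → [-3,0] (no change)
  #17 pop 0: in=[-3,3] → [-3,3] (no change)

Fixpoint:
  val[0] = [-3,3]
  val[1] = [-3,1]
  val[2] = [-3,3]
  val[3] = [-3,0]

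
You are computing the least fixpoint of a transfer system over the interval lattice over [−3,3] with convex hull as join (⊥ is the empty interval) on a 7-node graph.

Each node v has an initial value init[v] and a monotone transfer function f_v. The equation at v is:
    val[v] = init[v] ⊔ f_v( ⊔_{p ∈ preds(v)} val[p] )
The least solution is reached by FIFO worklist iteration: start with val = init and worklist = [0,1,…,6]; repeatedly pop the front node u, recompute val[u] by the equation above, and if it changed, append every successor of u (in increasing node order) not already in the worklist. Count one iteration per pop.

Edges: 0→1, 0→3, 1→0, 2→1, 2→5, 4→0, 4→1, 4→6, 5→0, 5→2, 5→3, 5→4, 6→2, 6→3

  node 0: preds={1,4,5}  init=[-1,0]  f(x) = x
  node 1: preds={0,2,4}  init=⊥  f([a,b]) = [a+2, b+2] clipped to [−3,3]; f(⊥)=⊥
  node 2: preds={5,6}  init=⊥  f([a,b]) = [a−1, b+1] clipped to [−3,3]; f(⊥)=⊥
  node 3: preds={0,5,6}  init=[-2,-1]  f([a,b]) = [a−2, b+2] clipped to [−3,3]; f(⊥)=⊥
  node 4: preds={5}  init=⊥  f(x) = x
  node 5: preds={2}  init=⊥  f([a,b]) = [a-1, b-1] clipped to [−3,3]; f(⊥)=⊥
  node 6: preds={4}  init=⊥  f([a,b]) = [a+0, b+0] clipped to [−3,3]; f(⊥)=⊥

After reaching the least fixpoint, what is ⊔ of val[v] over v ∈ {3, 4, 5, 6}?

[-3,3]

Iteration log — 13 steps:
  step 1. node 0  ⊔preds=⊥  new=[-1,0]  stable
  step 2. node 1  ⊔preds=[-1,0]  new=[1,2]  old=⊥  +wl: 0
  step 3. node 2  ⊔preds=⊥  new=⊥  stable
  step 4. node 3  ⊔preds=[-1,0]  new=[-3,2]  old=[-2,-1]  +wl: 
  step 5. node 4  ⊔preds=⊥  new=⊥  stable
  step 6. node 5  ⊔preds=⊥  new=⊥  stable
  step 7. node 6  ⊔preds=⊥  new=⊥  stable
  step 8. node 0  ⊔preds=[1,2]  new=[-1,2]  old=[-1,0]  +wl: 1,3
  step 9. node 1  ⊔preds=[-1,2]  new=[1,3]  old=[1,2]  +wl: 0
  step 10. node 3  ⊔preds=[-1,2]  new=[-3,3]  old=[-3,2]  +wl: 
  step 11. node 0  ⊔preds=[1,3]  new=[-1,3]  old=[-1,2]  +wl: 1,3
  step 12. node 1  ⊔preds=[-1,3]  new=[1,3]  stable
  step 13. node 3  ⊔preds=[-1,3]  new=[-3,3]  stable

Least fixpoint reached:
  node 0: [-1,3]
  node 1: [1,3]
  node 2: ⊥
  node 3: [-3,3]
  node 4: ⊥
  node 5: ⊥
  node 6: ⊥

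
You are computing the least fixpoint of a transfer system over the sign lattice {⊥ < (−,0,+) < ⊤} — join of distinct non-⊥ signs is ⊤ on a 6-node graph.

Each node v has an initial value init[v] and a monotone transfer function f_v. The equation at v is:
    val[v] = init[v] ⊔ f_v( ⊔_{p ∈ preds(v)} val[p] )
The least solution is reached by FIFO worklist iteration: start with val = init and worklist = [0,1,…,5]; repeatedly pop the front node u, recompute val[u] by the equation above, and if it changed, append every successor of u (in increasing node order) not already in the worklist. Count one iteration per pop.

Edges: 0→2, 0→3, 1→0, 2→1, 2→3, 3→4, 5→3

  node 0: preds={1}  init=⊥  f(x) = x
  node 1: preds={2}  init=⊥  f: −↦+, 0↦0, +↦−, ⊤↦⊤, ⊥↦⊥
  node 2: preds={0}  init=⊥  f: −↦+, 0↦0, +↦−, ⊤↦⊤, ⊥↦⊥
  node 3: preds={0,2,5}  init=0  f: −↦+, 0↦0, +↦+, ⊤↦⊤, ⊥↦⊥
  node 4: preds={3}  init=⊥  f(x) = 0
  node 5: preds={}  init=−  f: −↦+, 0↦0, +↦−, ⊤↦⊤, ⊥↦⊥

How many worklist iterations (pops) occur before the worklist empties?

6

Iteration log — 6 steps:
  step 1. node 0  ⊔preds=⊥  new=⊥  stable
  step 2. node 1  ⊔preds=⊥  new=⊥  stable
  step 3. node 2  ⊔preds=⊥  new=⊥  stable
  step 4. node 3  ⊔preds=−  new=⊤  old=0  +wl: 
  step 5. node 4  ⊔preds=⊤  new=0  old=⊥  +wl: 
  step 6. node 5  ⊔preds=⊥  new=−  stable

Least fixpoint reached:
  node 0: ⊥
  node 1: ⊥
  node 2: ⊥
  node 3: ⊤
  node 4: 0
  node 5: −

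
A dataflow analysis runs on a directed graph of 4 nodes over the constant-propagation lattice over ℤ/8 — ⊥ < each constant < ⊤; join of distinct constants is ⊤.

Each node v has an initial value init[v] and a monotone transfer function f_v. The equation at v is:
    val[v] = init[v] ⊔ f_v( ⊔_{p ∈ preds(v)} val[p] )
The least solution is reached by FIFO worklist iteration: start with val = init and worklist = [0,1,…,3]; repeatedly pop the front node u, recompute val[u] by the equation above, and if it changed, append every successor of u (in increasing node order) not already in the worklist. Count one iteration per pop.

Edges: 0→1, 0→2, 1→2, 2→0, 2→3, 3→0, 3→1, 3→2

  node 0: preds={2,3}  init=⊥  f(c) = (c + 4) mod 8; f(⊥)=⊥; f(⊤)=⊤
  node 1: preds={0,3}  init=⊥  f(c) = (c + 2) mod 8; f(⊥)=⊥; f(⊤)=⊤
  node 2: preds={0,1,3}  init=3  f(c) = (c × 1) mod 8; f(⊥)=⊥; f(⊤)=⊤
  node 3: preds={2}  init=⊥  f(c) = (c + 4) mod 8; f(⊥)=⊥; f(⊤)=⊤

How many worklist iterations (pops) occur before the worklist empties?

7

Trace (7 dequeues):
  [1] u=0 | in 3 | out 7 | prev ⊥ | push {}
  [2] u=1 | in 7 | out 1 | prev ⊥ | push {}
  [3] u=2 | in ⊤ | out ⊤ | prev 3 | push {0}
  [4] u=3 | in ⊤ | out ⊤ | prev ⊥ | push {1,2}
  [5] u=0 | in ⊤ | out ⊤ | prev 7 | push {}
  [6] u=1 | in ⊤ | out ⊤ | prev 1 | push {}
  [7] u=2 | in ⊤ | out ⊤ | ==

Converged values:
  [0] ⊤
  [1] ⊤
  [2] ⊤
  [3] ⊤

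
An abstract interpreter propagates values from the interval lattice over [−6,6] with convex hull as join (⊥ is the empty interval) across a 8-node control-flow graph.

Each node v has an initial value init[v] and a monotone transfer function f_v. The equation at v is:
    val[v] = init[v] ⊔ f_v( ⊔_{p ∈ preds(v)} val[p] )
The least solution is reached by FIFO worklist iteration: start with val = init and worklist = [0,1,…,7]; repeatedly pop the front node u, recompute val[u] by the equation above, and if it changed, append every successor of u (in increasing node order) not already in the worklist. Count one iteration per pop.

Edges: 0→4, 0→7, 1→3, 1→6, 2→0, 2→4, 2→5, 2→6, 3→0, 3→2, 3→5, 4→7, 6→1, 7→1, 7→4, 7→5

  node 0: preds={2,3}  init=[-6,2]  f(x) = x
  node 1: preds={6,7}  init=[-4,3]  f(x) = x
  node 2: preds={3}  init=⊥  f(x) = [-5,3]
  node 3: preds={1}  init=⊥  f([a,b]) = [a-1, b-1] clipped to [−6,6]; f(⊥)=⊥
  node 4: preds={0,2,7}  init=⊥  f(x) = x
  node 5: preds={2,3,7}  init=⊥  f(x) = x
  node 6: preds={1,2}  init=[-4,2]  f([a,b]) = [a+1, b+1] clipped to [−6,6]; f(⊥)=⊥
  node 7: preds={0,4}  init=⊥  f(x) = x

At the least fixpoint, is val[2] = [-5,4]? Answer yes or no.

no

Worklist (40 pops):
  #1 pop 0: in=⊥ → [-6,2] (no change)
  #2 pop 1: in=[-4,2] → [-4,3] (no change)
  #3 pop 2: in=⊥ → [-5,3] (was ⊥); enqueue [0]
  #4 pop 3: in=[-4,3] → [-5,2] (was ⊥); enqueue [2]
  #5 pop 4: in=[-6,3] → [-6,3] (was ⊥); enqueue []
  #6 pop 5: in=[-5,3] → [-5,3] (was ⊥); enqueue []
  #7 pop 6: in=[-5,3] → [-4,4] (was [-4,2]); enqueue [1]
  #8 pop 7: in=[-6,3] → [-6,3] (was ⊥); enqueue [4,5]
  #9 pop 0: in=[-5,3] → [-6,3] (was [-6,2]); enqueue [7]
  #10 pop 2: in=[-5,2] → [-5,3] (no change)
  #11 pop 1: in=[-6,4] → [-6,4] (was [-4,3]); enqueue [3,6]
  #12 pop 4: in=[-6,3] → [-6,3] (no change)
  #13 pop 5: in=[-6,3] → [-6,3] (was [-5,3]); enqueue []
  #14 pop 7: in=[-6,3] → [-6,3] (no change)
  #15 pop 3: in=[-6,4] → [-6,3] (was [-5,2]); enqueue [0,2,5]
  #16 pop 6: in=[-6,4] → [-5,5] (was [-4,4]); enqueue [1]
  #17 pop 0: in=[-6,3] → [-6,3] (no change)
  #18 pop 2: in=[-6,3] → [-5,3] (no change)
  #19 pop 5: in=[-6,3] → [-6,3] (no change)
  #20 pop 1: in=[-6,5] → [-6,5] (was [-6,4]); enqueue [3,6]
  #21 pop 3: in=[-6,5] → [-6,4] (was [-6,3]); enqueue [0,2,5]
  #22 pop 6: in=[-6,5] → [-5,6] (was [-5,5]); enqueue [1]
  #23 pop 0: in=[-6,4] → [-6,4] (was [-6,3]); enqueue [4,7]
  #24 pop 2: in=[-6,4] → [-5,3] (no change)
  #25 pop 5: in=[-6,4] → [-6,4] (was [-6,3]); enqueue []
  #26 pop 1: in=[-6,6] → [-6,6] (was [-6,5]); enqueue [3,6]
  #27 pop 4: in=[-6,4] → [-6,4] (was [-6,3]); enqueue []
  #28 pop 7: in=[-6,4] → [-6,4] (was [-6,3]); enqueue [1,4,5]
  #29 pop 3: in=[-6,6] → [-6,5] (was [-6,4]); enqueue [0,2]
  #30 pop 6: in=[-6,6] → [-5,6] (no change)
  #31 pop 1: in=[-6,6] → [-6,6] (no change)
  #32 pop 4: in=[-6,4] → [-6,4] (no change)
  #33 pop 5: in=[-6,5] → [-6,5] (was [-6,4]); enqueue []
  #34 pop 0: in=[-6,5] → [-6,5] (was [-6,4]); enqueue [4,7]
  #35 pop 2: in=[-6,5] → [-5,3] (no change)
  #36 pop 4: in=[-6,5] → [-6,5] (was [-6,4]); enqueue []
  #37 pop 7: in=[-6,5] → [-6,5] (was [-6,4]); enqueue [1,4,5]
  #38 pop 1: in=[-6,6] → [-6,6] (no change)
  #39 pop 4: in=[-6,5] → [-6,5] (no change)
  #40 pop 5: in=[-6,5] → [-6,5] (no change)

Fixpoint:
  val[0] = [-6,5]
  val[1] = [-6,6]
  val[2] = [-5,3]
  val[3] = [-6,5]
  val[4] = [-6,5]
  val[5] = [-6,5]
  val[6] = [-5,6]
  val[7] = [-6,5]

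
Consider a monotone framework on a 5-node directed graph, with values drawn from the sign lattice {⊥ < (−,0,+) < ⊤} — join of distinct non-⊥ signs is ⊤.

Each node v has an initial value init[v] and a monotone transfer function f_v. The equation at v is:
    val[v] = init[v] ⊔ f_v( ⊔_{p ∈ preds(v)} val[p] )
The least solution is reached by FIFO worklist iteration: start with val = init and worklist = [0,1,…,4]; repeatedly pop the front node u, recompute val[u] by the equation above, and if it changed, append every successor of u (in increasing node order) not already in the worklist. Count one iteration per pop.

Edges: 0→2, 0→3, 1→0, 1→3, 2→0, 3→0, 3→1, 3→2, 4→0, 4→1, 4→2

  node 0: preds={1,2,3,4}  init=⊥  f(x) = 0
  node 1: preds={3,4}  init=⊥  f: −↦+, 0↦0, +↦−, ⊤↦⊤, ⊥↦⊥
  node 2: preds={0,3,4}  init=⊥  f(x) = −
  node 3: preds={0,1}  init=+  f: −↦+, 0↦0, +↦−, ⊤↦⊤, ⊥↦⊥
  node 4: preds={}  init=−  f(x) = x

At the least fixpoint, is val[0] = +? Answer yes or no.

no

Iteration log — 8 steps:
  step 1. node 0  ⊔preds=⊤  new=0  old=⊥  +wl: 
  step 2. node 1  ⊔preds=⊤  new=⊤  old=⊥  +wl: 0
  step 3. node 2  ⊔preds=⊤  new=−  old=⊥  +wl: 
  step 4. node 3  ⊔preds=⊤  new=⊤  old=+  +wl: 1,2
  step 5. node 4  ⊔preds=⊥  new=−  stable
  step 6. node 0  ⊔preds=⊤  new=0  stable
  step 7. node 1  ⊔preds=⊤  new=⊤  stable
  step 8. node 2  ⊔preds=⊤  new=−  stable

Least fixpoint reached:
  node 0: 0
  node 1: ⊤
  node 2: −
  node 3: ⊤
  node 4: −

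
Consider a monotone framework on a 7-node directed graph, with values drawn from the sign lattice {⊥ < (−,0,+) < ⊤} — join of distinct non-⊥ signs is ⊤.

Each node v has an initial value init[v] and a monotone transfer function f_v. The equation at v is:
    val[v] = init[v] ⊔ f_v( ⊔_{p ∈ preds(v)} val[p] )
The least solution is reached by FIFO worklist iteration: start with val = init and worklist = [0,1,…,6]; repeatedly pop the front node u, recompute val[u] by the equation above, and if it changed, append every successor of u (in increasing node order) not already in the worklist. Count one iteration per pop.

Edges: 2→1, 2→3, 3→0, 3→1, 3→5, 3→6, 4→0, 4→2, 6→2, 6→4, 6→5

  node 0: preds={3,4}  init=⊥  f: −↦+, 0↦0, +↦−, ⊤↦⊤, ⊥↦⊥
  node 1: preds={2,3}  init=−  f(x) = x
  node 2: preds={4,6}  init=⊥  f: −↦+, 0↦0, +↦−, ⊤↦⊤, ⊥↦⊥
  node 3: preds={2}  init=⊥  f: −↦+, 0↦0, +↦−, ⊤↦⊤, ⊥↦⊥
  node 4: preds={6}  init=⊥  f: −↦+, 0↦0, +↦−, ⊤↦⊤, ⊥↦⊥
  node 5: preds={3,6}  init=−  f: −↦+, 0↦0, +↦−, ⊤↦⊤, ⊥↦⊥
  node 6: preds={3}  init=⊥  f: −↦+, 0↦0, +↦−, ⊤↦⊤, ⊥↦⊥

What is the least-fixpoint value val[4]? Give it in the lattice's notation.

Iteration log — 7 steps:
  step 1. node 0  ⊔preds=⊥  new=⊥  stable
  step 2. node 1  ⊔preds=⊥  new=−  stable
  step 3. node 2  ⊔preds=⊥  new=⊥  stable
  step 4. node 3  ⊔preds=⊥  new=⊥  stable
  step 5. node 4  ⊔preds=⊥  new=⊥  stable
  step 6. node 5  ⊔preds=⊥  new=−  stable
  step 7. node 6  ⊔preds=⊥  new=⊥  stable

Least fixpoint reached:
  node 0: ⊥
  node 1: −
  node 2: ⊥
  node 3: ⊥
  node 4: ⊥
  node 5: −
  node 6: ⊥

⊥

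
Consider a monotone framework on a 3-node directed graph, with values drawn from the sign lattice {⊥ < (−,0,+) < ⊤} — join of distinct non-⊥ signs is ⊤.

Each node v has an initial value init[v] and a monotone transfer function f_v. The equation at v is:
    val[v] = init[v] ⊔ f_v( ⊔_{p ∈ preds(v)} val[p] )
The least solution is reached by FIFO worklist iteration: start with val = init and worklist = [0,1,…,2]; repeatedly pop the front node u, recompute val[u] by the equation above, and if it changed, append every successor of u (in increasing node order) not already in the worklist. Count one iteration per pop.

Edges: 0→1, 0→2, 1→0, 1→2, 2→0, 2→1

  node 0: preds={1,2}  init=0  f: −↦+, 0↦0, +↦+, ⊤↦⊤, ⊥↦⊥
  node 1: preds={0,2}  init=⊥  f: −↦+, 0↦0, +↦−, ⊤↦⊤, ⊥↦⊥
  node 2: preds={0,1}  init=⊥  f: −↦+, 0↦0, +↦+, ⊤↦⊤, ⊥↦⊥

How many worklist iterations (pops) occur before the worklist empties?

5

Trace (5 dequeues):
  [1] u=0 | in ⊥ | out 0 | ==
  [2] u=1 | in 0 | out 0 | prev ⊥ | push {0}
  [3] u=2 | in 0 | out 0 | prev ⊥ | push {1}
  [4] u=0 | in 0 | out 0 | ==
  [5] u=1 | in 0 | out 0 | ==

Converged values:
  [0] 0
  [1] 0
  [2] 0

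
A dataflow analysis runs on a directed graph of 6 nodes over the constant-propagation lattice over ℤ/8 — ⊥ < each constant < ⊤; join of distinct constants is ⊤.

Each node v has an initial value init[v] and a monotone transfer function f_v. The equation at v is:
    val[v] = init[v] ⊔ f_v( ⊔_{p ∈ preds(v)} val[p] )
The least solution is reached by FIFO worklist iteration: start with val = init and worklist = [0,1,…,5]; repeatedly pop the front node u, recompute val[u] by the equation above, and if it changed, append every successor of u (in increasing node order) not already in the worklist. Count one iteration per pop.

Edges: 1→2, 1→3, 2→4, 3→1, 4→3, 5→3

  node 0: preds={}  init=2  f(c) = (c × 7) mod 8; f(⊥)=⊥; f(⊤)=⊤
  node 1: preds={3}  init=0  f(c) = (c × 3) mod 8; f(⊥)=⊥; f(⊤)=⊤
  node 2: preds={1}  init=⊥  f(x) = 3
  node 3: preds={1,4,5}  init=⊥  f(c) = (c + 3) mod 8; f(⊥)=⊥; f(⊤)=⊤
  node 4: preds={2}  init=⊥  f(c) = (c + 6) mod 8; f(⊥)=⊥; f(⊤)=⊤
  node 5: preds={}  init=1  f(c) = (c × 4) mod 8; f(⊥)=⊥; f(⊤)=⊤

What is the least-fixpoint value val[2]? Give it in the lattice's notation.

3

Trace (9 dequeues):
  [1] u=0 | in ⊥ | out 2 | ==
  [2] u=1 | in ⊥ | out 0 | ==
  [3] u=2 | in 0 | out 3 | prev ⊥ | push {}
  [4] u=3 | in ⊤ | out ⊤ | prev ⊥ | push {1}
  [5] u=4 | in 3 | out 1 | prev ⊥ | push {3}
  [6] u=5 | in ⊥ | out 1 | ==
  [7] u=1 | in ⊤ | out ⊤ | prev 0 | push {2}
  [8] u=3 | in ⊤ | out ⊤ | ==
  [9] u=2 | in ⊤ | out 3 | ==

Converged values:
  [0] 2
  [1] ⊤
  [2] 3
  [3] ⊤
  [4] 1
  [5] 1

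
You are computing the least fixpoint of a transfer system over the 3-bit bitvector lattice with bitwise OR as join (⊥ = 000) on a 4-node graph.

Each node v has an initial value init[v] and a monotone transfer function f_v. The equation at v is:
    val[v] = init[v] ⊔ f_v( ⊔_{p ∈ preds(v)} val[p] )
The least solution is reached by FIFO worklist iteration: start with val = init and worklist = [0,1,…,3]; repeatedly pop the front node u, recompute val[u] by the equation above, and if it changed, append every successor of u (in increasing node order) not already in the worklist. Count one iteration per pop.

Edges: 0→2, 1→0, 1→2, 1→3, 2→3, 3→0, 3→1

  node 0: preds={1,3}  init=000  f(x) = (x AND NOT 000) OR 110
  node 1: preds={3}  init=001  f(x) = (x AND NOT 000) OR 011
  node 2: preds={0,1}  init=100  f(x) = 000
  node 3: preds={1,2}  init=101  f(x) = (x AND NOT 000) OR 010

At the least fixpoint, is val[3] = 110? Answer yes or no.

Iteration log — 6 steps:
  step 1. node 0  ⊔preds=101  new=111  old=000  +wl: 
  step 2. node 1  ⊔preds=101  new=111  old=001  +wl: 0
  step 3. node 2  ⊔preds=111  new=100  stable
  step 4. node 3  ⊔preds=111  new=111  old=101  +wl: 1
  step 5. node 0  ⊔preds=111  new=111  stable
  step 6. node 1  ⊔preds=111  new=111  stable

Least fixpoint reached:
  node 0: 111
  node 1: 111
  node 2: 100
  node 3: 111

no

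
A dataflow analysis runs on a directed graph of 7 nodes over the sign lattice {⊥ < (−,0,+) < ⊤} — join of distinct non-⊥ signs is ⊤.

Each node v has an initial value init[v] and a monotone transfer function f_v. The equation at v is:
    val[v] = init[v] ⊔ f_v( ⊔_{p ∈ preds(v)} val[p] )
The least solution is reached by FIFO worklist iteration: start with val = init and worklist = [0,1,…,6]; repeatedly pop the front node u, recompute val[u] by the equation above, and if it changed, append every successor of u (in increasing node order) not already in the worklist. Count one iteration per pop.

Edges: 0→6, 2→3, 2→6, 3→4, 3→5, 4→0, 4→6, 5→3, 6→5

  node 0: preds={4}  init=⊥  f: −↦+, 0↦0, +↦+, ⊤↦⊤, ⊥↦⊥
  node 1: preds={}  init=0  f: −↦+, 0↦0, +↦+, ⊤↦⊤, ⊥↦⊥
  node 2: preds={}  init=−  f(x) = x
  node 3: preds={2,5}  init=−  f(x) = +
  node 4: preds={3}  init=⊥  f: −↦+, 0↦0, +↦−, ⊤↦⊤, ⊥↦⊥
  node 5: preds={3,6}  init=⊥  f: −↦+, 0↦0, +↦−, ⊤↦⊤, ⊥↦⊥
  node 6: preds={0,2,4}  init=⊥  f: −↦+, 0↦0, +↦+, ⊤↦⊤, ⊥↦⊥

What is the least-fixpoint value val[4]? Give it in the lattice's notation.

⊤

Trace (11 dequeues):
  [1] u=0 | in ⊥ | out ⊥ | ==
  [2] u=1 | in ⊥ | out 0 | ==
  [3] u=2 | in ⊥ | out − | ==
  [4] u=3 | in − | out ⊤ | prev − | push {}
  [5] u=4 | in ⊤ | out ⊤ | prev ⊥ | push {0}
  [6] u=5 | in ⊤ | out ⊤ | prev ⊥ | push {3}
  [7] u=6 | in ⊤ | out ⊤ | prev ⊥ | push {5}
  [8] u=0 | in ⊤ | out ⊤ | prev ⊥ | push {6}
  [9] u=3 | in ⊤ | out ⊤ | ==
  [10] u=5 | in ⊤ | out ⊤ | ==
  [11] u=6 | in ⊤ | out ⊤ | ==

Converged values:
  [0] ⊤
  [1] 0
  [2] −
  [3] ⊤
  [4] ⊤
  [5] ⊤
  [6] ⊤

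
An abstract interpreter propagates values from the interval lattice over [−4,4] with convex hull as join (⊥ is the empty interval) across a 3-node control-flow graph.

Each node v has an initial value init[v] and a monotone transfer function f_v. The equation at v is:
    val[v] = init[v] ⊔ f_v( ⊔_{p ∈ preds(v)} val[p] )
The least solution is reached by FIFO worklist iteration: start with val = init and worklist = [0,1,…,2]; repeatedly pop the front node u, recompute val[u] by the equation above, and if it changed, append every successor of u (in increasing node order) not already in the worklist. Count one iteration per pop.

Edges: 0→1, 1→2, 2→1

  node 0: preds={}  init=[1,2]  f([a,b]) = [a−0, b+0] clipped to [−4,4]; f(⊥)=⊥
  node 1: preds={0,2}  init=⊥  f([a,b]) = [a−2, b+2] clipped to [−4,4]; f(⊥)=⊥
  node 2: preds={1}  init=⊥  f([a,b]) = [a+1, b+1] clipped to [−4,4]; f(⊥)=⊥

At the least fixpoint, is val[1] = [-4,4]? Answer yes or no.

Worklist (10 pops):
  #1 pop 0: in=⊥ → [1,2] (no change)
  #2 pop 1: in=[1,2] → [-1,4] (was ⊥); enqueue []
  #3 pop 2: in=[-1,4] → [0,4] (was ⊥); enqueue [1]
  #4 pop 1: in=[0,4] → [-2,4] (was [-1,4]); enqueue [2]
  #5 pop 2: in=[-2,4] → [-1,4] (was [0,4]); enqueue [1]
  #6 pop 1: in=[-1,4] → [-3,4] (was [-2,4]); enqueue [2]
  #7 pop 2: in=[-3,4] → [-2,4] (was [-1,4]); enqueue [1]
  #8 pop 1: in=[-2,4] → [-4,4] (was [-3,4]); enqueue [2]
  #9 pop 2: in=[-4,4] → [-3,4] (was [-2,4]); enqueue [1]
  #10 pop 1: in=[-3,4] → [-4,4] (no change)

Fixpoint:
  val[0] = [1,2]
  val[1] = [-4,4]
  val[2] = [-3,4]

yes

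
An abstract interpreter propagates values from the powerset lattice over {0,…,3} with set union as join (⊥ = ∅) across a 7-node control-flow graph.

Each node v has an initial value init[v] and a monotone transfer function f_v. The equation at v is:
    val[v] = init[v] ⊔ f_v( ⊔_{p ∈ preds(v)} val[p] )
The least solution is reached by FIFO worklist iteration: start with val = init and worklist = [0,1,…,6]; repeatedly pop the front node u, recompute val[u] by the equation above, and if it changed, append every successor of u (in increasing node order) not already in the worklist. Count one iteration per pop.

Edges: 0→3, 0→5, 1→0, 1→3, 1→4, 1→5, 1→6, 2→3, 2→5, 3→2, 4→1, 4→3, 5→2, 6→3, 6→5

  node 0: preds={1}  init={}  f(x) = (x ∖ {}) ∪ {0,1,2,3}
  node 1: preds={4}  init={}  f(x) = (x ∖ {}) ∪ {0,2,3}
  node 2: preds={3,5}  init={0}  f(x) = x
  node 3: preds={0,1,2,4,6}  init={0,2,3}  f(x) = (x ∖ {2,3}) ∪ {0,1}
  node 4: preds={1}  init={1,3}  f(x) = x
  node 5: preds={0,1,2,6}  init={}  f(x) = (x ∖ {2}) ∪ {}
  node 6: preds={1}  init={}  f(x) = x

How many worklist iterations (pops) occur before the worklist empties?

Worklist (12 pops):
  #1 pop 0: in={} → {0,1,2,3} (was {}); enqueue []
  #2 pop 1: in={1,3} → {0,1,2,3} (was {}); enqueue [0]
  #3 pop 2: in={0,2,3} → {0,2,3} (was {0}); enqueue []
  #4 pop 3: in={0,1,2,3} → {0,1,2,3} (was {0,2,3}); enqueue [2]
  #5 pop 4: in={0,1,2,3} → {0,1,2,3} (was {1,3}); enqueue [1,3]
  #6 pop 5: in={0,1,2,3} → {0,1,3} (was {}); enqueue []
  #7 pop 6: in={0,1,2,3} → {0,1,2,3} (was {}); enqueue [5]
  #8 pop 0: in={0,1,2,3} → {0,1,2,3} (no change)
  #9 pop 2: in={0,1,2,3} → {0,1,2,3} (was {0,2,3}); enqueue []
  #10 pop 1: in={0,1,2,3} → {0,1,2,3} (no change)
  #11 pop 3: in={0,1,2,3} → {0,1,2,3} (no change)
  #12 pop 5: in={0,1,2,3} → {0,1,3} (no change)

Fixpoint:
  val[0] = {0,1,2,3}
  val[1] = {0,1,2,3}
  val[2] = {0,1,2,3}
  val[3] = {0,1,2,3}
  val[4] = {0,1,2,3}
  val[5] = {0,1,3}
  val[6] = {0,1,2,3}

12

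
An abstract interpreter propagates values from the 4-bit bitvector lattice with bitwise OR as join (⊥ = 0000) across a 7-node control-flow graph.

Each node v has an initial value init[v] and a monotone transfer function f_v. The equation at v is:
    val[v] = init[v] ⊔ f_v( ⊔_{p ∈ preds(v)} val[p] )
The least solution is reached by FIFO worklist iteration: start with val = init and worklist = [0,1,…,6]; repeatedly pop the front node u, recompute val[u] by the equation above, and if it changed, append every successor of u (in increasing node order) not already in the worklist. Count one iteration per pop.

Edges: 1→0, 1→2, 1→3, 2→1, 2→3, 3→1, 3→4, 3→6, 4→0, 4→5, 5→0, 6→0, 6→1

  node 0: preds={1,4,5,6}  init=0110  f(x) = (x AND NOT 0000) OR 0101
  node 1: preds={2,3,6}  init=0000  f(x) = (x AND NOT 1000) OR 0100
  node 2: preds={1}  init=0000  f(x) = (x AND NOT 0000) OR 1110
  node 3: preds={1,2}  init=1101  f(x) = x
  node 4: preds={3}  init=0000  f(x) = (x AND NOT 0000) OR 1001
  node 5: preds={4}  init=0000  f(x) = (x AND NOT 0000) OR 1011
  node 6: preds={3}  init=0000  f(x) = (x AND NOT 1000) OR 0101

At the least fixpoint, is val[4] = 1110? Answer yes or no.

no

Trace (12 dequeues):
  [1] u=0 | in 0000 | out 0111 | prev 0110 | push {}
  [2] u=1 | in 1101 | out 0101 | prev 0000 | push {0}
  [3] u=2 | in 0101 | out 1111 | prev 0000 | push {1}
  [4] u=3 | in 1111 | out 1111 | prev 1101 | push {}
  [5] u=4 | in 1111 | out 1111 | prev 0000 | push {}
  [6] u=5 | in 1111 | out 1111 | prev 0000 | push {}
  [7] u=6 | in 1111 | out 0111 | prev 0000 | push {}
  [8] u=0 | in 1111 | out 1111 | prev 0111 | push {}
  [9] u=1 | in 1111 | out 0111 | prev 0101 | push {0,2,3}
  [10] u=0 | in 1111 | out 1111 | ==
  [11] u=2 | in 0111 | out 1111 | ==
  [12] u=3 | in 1111 | out 1111 | ==

Converged values:
  [0] 1111
  [1] 0111
  [2] 1111
  [3] 1111
  [4] 1111
  [5] 1111
  [6] 0111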